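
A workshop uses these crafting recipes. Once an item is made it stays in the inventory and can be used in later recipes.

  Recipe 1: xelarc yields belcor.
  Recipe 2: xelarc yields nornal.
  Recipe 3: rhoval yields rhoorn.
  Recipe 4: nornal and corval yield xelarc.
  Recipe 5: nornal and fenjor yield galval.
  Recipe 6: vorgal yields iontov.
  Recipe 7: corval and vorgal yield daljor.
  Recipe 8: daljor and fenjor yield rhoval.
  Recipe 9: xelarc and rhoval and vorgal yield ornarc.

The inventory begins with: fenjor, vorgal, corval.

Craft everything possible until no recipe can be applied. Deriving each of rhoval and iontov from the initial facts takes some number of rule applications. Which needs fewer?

iontov: Using Recipe 6, vorgal makes iontov. [1 rule application]
rhoval: Using Recipe 7, corval and vorgal make daljor. daljor and fenjor → rhoval (Recipe 8). [2 rule applications]
iontov needs fewer.

iontov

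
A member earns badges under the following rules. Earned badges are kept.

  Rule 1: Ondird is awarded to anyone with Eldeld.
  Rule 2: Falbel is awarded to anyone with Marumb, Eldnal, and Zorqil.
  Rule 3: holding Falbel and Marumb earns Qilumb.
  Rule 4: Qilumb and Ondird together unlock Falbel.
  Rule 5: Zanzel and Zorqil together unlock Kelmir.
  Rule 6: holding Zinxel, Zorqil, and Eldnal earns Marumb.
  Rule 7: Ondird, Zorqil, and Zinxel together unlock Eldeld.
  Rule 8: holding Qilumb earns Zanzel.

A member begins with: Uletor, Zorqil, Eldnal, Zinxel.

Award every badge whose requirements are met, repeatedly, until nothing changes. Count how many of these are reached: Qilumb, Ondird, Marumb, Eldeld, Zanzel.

3

With Zinxel, Zorqil, and Eldnal, Marumb is earned (Rule 6).
With Marumb, Eldnal, and Zorqil, Falbel is earned (Rule 2).
With Falbel and Marumb, Qilumb is earned (Rule 3).
With Qilumb, Zanzel is earned (Rule 8).
Qilumb: reached.
Ondird would need Eldeld (Rule 1), but Eldeld is never earned.
Marumb: reached.
Eldeld would need Ondird, Zorqil, and Zinxel (Rule 7), but Ondird is never earned.
Zanzel: reached.
Reached: Qilumb, Marumb, and Zanzel — 3 of the 5.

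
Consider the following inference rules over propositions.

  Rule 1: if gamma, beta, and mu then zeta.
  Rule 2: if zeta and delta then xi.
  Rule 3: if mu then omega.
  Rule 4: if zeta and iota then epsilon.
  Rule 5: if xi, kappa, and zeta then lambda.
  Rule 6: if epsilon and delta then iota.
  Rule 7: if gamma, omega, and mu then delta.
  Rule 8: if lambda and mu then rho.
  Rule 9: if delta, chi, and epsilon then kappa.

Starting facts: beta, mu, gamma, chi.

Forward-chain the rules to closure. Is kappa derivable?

No

kappa would need delta, chi, and epsilon (Rule 9), but epsilon is never established.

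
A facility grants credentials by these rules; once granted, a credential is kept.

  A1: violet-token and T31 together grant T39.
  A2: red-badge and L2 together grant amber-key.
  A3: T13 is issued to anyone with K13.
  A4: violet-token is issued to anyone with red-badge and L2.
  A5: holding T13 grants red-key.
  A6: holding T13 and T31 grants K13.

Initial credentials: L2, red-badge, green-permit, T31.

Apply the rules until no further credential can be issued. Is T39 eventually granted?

Yes

Holding red-badge and L2 grants violet-token (A4).
Holding violet-token and T31 grants T39 (A1).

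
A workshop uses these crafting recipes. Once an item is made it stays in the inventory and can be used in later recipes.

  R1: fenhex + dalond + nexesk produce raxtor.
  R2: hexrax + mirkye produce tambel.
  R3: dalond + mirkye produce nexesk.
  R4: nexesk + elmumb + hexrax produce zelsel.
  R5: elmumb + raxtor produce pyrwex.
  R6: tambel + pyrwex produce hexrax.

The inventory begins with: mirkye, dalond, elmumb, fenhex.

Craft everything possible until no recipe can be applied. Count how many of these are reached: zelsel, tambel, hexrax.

0

zelsel would need nexesk, elmumb, and hexrax (R4), but hexrax is never obtained.
tambel would need hexrax and mirkye (R2), but hexrax is never obtained.
hexrax would need tambel and pyrwex (R6), but tambel is never obtained.
None of the 3 are reached.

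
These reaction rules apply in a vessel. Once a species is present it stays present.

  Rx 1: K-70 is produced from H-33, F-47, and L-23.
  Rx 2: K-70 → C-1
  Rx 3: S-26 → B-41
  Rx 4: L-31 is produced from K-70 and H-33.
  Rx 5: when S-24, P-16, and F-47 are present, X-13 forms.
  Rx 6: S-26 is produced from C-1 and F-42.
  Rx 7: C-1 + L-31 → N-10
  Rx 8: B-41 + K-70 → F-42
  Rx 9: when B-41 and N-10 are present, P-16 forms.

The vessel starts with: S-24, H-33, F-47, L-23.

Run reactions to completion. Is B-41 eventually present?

No

B-41 would need S-26 (Rx 3), but S-26 never forms.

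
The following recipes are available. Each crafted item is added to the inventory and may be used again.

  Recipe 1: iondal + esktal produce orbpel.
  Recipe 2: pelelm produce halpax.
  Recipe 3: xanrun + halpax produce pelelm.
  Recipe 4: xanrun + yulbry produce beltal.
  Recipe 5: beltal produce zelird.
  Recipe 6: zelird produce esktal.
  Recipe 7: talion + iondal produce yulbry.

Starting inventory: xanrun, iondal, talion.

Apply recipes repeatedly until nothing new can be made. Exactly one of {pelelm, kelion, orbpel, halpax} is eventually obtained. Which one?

orbpel

Using Recipe 7, talion and iondal make yulbry.
Using Recipe 4, xanrun and yulbry make beltal.
Using Recipe 5, beltal makes zelird.
zelird → esktal (Recipe 6).
iondal + esktal → orbpel (Recipe 1).
halpax would need pelelm (Recipe 2), but pelelm is never obtained. No rule produces kelion, and it is not given. pelelm would need xanrun and halpax (Recipe 3), but halpax is never obtained.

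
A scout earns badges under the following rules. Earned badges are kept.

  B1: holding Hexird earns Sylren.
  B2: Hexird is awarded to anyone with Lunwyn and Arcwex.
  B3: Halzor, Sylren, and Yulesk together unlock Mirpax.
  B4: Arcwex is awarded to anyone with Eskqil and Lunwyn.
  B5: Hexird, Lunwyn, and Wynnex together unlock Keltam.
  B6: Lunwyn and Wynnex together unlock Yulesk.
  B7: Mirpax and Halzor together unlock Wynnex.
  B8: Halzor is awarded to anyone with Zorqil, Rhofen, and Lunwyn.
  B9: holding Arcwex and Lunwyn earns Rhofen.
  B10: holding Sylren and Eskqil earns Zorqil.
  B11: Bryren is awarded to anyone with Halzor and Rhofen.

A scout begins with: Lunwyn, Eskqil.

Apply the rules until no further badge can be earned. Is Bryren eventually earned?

Yes

With Eskqil and Lunwyn, Arcwex is earned (B4).
With Lunwyn and Arcwex, Hexird is earned (B2).
With Arcwex and Lunwyn, Rhofen is earned (B9).
With Hexird, Sylren is earned (B1).
With Sylren and Eskqil, Zorqil is earned (B10).
With Zorqil, Rhofen, and Lunwyn, Halzor is earned (B8).
With Halzor and Rhofen, Bryren is earned (B11).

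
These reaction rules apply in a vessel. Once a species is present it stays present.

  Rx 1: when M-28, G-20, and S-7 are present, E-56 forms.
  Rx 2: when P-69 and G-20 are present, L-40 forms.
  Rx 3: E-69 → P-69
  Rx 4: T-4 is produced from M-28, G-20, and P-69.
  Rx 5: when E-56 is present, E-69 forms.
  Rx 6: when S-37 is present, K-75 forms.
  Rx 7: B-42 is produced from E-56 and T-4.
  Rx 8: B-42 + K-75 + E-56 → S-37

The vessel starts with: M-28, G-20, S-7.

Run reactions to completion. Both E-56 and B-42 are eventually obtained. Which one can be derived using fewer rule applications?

E-56

E-56: M-28, G-20, and S-7 present → E-56 forms (Rx 1). [1 rule application]
B-42: M-28, G-20, and S-7 present → E-56 forms (Rx 1). E-56 present → E-69 forms (Rx 5). E-69 present → P-69 forms (Rx 3). M-28, G-20, and P-69 present → T-4 forms (Rx 4). E-56 and T-4 present → B-42 forms (Rx 7). [5 rule applications]
E-56 needs fewer.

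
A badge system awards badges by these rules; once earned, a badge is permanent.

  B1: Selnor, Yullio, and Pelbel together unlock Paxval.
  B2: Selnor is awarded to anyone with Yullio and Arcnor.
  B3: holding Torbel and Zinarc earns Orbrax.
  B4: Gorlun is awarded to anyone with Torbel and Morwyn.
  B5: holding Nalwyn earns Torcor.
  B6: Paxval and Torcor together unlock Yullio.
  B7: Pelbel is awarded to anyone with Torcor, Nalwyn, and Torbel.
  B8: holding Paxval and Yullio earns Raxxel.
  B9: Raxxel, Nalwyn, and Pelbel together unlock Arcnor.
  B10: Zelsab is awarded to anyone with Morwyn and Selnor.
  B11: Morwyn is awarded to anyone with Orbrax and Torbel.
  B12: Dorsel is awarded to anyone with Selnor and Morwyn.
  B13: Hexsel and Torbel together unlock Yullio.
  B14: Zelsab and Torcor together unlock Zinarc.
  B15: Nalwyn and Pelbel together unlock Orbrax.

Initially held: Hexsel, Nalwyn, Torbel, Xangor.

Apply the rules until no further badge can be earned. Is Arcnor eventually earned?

Arcnor would need Raxxel, Nalwyn, and Pelbel (B9), but Raxxel is never earned.

No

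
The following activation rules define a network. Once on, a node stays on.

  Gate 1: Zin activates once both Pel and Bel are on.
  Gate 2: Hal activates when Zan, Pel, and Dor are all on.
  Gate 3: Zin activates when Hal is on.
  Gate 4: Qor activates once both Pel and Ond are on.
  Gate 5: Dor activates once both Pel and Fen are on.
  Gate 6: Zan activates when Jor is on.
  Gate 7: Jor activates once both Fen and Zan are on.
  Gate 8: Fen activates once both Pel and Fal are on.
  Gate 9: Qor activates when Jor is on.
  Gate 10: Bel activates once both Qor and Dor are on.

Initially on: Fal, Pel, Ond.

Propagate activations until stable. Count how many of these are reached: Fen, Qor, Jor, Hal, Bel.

Pel and Fal are on, so Fen activates (Gate 8).
Gate 4: Pel and Ond on → Qor on.
Pel and Fen are on, so Dor activates (Gate 5).
Gate 10: Qor and Dor on → Bel on.
Fen: reached.
Qor: reached.
Jor would need Fen and Zan (Gate 7), but Zan never turns on.
Hal would need Zan, Pel, and Dor (Gate 2), but Zan never turns on.
Bel: reached.
Reached: Fen, Qor, and Bel — 3 of the 5.

3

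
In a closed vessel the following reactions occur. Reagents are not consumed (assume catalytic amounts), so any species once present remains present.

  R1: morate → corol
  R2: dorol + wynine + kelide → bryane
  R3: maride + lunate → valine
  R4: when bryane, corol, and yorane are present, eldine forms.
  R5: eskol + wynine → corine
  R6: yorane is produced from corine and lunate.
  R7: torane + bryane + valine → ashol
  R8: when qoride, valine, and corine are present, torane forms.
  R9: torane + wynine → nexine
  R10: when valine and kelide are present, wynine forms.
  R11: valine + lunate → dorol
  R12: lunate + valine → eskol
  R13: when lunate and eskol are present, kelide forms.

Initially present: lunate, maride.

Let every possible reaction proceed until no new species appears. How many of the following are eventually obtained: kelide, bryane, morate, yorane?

3

maride and lunate present → valine forms (R3).
valine and lunate present → dorol forms (R11).
lunate and valine present → eskol forms (R12).
lunate and eskol present → kelide forms (R13).
valine and kelide present → wynine forms (R10).
eskol and wynine present → corine forms (R5).
dorol, wynine, and kelide present → bryane forms (R2).
corine and lunate present → yorane forms (R6).
kelide: reached.
bryane: reached.
No rule produces morate, and it is not given.
yorane: reached.
Reached: kelide, bryane, and yorane — 3 of the 4.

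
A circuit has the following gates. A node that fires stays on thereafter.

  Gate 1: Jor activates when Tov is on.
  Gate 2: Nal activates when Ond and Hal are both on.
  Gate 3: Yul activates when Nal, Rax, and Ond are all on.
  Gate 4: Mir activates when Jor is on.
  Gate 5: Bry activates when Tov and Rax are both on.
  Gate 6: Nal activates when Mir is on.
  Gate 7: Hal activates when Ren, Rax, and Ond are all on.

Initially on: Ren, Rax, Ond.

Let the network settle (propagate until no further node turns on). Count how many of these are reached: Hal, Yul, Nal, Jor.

3

Ren, Rax, and Ond are on, so Hal activates (Gate 7).
Ond and Hal are on, so Nal activates (Gate 2).
Nal, Rax, and Ond are on, so Yul activates (Gate 3).
Hal: reached.
Yul: reached.
Nal: reached.
Jor would need Tov (Gate 1), but Tov never turns on.
Reached: Hal, Yul, and Nal — 3 of the 4.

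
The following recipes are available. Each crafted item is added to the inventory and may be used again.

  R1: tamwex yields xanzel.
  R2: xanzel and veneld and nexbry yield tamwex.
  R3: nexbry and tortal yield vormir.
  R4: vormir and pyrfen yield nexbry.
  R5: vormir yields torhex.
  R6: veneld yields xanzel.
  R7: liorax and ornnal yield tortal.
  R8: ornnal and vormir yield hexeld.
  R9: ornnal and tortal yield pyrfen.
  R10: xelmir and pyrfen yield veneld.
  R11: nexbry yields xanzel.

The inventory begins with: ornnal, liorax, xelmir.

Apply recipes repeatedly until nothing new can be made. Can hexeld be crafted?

No

hexeld would need ornnal and vormir (R8), but vormir is never obtained.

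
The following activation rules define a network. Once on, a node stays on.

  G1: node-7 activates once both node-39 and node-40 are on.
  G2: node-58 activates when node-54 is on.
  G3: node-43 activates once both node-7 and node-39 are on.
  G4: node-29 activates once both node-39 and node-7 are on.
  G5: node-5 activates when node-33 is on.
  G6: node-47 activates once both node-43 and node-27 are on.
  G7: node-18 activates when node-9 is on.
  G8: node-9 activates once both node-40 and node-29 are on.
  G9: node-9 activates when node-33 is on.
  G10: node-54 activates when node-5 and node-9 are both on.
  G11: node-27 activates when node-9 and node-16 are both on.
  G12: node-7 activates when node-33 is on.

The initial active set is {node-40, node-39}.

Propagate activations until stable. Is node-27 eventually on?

No

node-27 would need node-9 and node-16 (G11), but node-16 never turns on.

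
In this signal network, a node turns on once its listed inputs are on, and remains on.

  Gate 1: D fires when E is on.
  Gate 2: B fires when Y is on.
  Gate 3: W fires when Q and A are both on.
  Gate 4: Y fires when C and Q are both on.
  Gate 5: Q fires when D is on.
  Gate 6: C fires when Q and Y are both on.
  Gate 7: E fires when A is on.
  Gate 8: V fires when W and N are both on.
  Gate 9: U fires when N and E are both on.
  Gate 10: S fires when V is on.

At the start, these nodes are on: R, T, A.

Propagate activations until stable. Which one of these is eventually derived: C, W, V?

W

Gate 7: A on → E on.
Gate 1: E on → D on.
Gate 5: D on → Q on.
Q and A are on, so W fires (Gate 3).
C would need Q and Y (Gate 6), but Y never turns on. V would need W and N (Gate 8), but N never turns on.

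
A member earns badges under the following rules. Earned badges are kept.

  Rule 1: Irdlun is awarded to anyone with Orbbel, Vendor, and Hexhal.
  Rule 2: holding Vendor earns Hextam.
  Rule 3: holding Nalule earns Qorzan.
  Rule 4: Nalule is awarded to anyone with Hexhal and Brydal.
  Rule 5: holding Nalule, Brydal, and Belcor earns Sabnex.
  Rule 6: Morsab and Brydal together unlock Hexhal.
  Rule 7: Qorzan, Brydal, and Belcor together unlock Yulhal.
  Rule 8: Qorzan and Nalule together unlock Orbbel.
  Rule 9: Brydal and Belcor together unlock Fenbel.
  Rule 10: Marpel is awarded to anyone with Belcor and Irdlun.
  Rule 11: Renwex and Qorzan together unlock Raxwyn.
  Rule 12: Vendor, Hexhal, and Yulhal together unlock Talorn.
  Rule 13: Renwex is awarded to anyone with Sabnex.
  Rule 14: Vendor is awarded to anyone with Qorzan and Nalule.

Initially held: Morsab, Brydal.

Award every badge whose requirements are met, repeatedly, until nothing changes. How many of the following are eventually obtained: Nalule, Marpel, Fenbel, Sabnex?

With Morsab and Brydal, Hexhal is earned (Rule 6).
With Hexhal and Brydal, Nalule is earned (Rule 4).
Nalule: reached.
Marpel would need Belcor and Irdlun (Rule 10), but Belcor is never earned.
Fenbel would need Brydal and Belcor (Rule 9), but Belcor is never earned.
Sabnex would need Nalule, Brydal, and Belcor (Rule 5), but Belcor is never earned.
Reached: Nalule — 1 of the 4.

1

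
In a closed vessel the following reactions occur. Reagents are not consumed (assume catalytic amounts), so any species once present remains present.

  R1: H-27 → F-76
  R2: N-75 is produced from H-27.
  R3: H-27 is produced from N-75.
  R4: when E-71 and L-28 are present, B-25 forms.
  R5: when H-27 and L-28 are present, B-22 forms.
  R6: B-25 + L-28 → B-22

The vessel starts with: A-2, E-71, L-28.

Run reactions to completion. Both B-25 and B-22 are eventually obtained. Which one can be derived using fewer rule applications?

B-25

B-25: E-71 and L-28 present → B-25 forms (R4). [1 rule application]
B-22: E-71 and L-28 present → B-25 forms (R4). B-25 and L-28 present → B-22 forms (R6). [2 rule applications]
B-25 needs fewer.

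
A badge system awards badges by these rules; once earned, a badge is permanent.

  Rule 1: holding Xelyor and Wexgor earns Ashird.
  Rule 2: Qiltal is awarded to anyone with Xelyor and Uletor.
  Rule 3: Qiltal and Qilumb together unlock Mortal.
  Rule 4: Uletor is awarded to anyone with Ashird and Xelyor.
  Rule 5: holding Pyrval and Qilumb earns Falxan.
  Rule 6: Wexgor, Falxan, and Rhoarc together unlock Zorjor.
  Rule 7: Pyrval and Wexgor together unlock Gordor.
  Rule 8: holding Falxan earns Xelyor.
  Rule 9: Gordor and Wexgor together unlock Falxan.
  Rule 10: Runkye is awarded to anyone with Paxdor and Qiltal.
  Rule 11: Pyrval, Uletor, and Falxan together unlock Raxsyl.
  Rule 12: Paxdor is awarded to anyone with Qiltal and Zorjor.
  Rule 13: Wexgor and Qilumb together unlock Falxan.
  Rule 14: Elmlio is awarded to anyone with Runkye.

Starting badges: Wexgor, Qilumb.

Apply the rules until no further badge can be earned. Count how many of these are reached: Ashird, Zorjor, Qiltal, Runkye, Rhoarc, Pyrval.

With Wexgor and Qilumb, Falxan is earned (Rule 13).
With Falxan, Xelyor is earned (Rule 8).
With Xelyor and Wexgor, Ashird is earned (Rule 1).
With Ashird and Xelyor, Uletor is earned (Rule 4).
With Xelyor and Uletor, Qiltal is earned (Rule 2).
Ashird: reached.
Zorjor would need Wexgor, Falxan, and Rhoarc (Rule 6), but Rhoarc is never earned.
Qiltal: reached.
Runkye would need Paxdor and Qiltal (Rule 10), but Paxdor is never earned.
No rule produces Rhoarc, and it is not given.
No rule produces Pyrval, and it is not given.
Reached: Ashird and Qiltal — 2 of the 6.

2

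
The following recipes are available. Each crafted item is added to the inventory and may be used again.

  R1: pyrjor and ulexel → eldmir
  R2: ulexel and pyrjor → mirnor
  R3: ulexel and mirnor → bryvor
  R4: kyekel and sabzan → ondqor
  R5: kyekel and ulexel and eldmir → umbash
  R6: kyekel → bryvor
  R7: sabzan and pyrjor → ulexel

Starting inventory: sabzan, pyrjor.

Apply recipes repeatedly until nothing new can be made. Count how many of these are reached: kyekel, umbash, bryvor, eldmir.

2

Using R7, sabzan and pyrjor make ulexel.
pyrjor and ulexel → eldmir (R1).
Using R2, ulexel and pyrjor make mirnor.
Using R3, ulexel and mirnor make bryvor.
No rule produces kyekel, and it is not given.
umbash would need kyekel, ulexel, and eldmir (R5), but kyekel is never obtained.
bryvor: reached.
eldmir: reached.
Reached: bryvor and eldmir — 2 of the 4.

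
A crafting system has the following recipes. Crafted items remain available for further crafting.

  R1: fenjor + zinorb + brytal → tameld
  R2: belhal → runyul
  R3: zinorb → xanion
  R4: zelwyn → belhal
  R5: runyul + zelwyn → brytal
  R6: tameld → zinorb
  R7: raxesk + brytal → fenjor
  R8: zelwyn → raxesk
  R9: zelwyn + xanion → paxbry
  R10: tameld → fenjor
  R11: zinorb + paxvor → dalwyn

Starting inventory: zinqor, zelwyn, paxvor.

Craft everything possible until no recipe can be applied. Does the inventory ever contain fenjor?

zelwyn → belhal (R4).
zelwyn → raxesk (R8).
belhal → runyul (R2).
runyul + zelwyn → brytal (R5).
Using R7, raxesk and brytal make fenjor.

Yes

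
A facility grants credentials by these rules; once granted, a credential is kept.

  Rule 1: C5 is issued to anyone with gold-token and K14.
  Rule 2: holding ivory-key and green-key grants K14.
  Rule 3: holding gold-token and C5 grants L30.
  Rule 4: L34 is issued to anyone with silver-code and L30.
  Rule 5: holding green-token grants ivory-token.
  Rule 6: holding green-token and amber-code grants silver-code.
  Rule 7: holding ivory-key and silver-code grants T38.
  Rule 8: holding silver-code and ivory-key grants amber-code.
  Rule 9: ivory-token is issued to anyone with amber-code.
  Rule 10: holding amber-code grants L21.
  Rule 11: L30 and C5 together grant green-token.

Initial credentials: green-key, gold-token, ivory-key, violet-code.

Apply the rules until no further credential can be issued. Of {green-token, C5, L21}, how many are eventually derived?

2

Holding ivory-key and green-key grants K14 (Rule 2).
Holding gold-token and K14 grants C5 (Rule 1).
Holding gold-token and C5 grants L30 (Rule 3).
Holding L30 and C5 grants green-token (Rule 11).
green-token: reached.
C5: reached.
L21 would need amber-code (Rule 10), but amber-code is never granted.
Reached: green-token and C5 — 2 of the 3.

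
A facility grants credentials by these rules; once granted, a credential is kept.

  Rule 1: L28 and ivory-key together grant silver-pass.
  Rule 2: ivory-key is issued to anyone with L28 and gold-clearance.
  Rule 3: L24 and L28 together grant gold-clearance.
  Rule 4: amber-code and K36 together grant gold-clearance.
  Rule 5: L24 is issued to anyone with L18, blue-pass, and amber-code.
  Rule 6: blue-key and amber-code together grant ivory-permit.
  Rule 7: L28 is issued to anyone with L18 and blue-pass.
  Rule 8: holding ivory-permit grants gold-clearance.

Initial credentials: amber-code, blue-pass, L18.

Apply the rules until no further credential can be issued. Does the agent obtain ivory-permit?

ivory-permit would need blue-key and amber-code (Rule 6), but blue-key is never granted.

No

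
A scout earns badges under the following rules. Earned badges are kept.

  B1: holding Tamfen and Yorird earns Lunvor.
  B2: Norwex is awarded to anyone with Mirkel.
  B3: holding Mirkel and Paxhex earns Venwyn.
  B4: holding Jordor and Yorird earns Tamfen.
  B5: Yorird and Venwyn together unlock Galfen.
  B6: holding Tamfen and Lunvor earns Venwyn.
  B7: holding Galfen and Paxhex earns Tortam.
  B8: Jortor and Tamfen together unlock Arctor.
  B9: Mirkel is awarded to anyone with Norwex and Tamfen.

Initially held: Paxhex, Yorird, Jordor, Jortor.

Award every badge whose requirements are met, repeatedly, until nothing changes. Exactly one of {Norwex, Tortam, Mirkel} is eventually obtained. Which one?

Tortam

With Jordor and Yorird, Tamfen is earned (B4).
With Tamfen and Yorird, Lunvor is earned (B1).
With Tamfen and Lunvor, Venwyn is earned (B6).
With Yorird and Venwyn, Galfen is earned (B5).
With Galfen and Paxhex, Tortam is earned (B7).
Mirkel would need Norwex and Tamfen (B9), but Norwex is never earned. Norwex would need Mirkel (B2), but Mirkel is never earned.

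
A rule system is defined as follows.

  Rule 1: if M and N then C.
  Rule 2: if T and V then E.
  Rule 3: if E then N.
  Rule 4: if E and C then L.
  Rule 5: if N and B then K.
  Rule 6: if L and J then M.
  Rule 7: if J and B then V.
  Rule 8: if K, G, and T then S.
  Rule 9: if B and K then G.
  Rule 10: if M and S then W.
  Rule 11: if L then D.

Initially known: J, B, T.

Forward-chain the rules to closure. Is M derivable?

No

M would need L and J (Rule 6), but L is never established.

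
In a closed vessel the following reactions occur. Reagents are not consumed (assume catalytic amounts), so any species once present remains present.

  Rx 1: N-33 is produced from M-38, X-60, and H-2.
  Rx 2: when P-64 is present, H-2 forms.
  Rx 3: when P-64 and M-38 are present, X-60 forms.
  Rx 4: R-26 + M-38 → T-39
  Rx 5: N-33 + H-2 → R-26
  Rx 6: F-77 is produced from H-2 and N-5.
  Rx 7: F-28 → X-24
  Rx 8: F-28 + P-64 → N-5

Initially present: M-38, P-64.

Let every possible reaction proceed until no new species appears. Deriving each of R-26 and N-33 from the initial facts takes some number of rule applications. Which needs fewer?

N-33: P-64 and M-38 present → X-60 forms (Rx 3). P-64 present → H-2 forms (Rx 2). M-38, X-60, and H-2 present → N-33 forms (Rx 1). [3 rule applications]
R-26: P-64 and M-38 present → X-60 forms (Rx 3). P-64 present → H-2 forms (Rx 2). M-38, X-60, and H-2 present → N-33 forms (Rx 1). N-33 and H-2 present → R-26 forms (Rx 5). [4 rule applications]
N-33 needs fewer.

N-33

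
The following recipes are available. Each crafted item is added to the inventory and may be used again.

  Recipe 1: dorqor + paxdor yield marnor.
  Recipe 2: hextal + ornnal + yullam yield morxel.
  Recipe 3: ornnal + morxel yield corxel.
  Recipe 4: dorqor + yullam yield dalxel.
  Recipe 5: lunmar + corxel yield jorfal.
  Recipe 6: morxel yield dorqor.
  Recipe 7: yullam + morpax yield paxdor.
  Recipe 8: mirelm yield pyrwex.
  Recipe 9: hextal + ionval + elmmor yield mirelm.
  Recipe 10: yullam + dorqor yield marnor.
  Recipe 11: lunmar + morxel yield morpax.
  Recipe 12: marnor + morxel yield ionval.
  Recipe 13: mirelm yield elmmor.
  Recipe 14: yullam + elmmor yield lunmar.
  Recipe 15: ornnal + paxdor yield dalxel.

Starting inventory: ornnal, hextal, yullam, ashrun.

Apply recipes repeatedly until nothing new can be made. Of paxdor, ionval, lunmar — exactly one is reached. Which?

ionval

hextal + ornnal + yullam → morxel (Recipe 2).
morxel → dorqor (Recipe 6).
yullam + dorqor → marnor (Recipe 10).
Using Recipe 12, marnor and morxel make ionval.
lunmar would need yullam and elmmor (Recipe 14), but elmmor is never obtained. paxdor would need yullam and morpax (Recipe 7), but morpax is never obtained.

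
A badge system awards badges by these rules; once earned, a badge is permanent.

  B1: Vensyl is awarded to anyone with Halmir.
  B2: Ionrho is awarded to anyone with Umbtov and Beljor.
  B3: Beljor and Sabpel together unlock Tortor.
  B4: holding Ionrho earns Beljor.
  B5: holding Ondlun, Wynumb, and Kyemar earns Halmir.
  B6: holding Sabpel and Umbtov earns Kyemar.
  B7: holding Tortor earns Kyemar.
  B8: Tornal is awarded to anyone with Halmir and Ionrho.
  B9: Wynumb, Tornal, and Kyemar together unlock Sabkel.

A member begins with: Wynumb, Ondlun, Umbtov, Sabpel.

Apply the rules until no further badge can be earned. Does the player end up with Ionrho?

Ionrho would need Umbtov and Beljor (B2), but Beljor is never earned.

No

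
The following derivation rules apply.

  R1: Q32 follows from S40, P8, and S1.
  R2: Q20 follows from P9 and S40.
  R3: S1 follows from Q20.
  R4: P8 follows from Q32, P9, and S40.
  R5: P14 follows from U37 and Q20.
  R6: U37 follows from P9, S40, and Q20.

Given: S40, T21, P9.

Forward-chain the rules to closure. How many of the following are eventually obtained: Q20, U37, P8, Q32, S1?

3

P9 and S40 hold, so Q20 follows (R2).
From P9, S40, and Q20, R6 gives U37.
Q20 holds, so S1 follows (R3).
Q20: reached.
U37: reached.
P8 would need Q32, P9, and S40 (R4), but Q32 is never established.
Q32 would need S40, P8, and S1 (R1), but P8 is never established.
S1: reached.
Reached: Q20, U37, and S1 — 3 of the 5.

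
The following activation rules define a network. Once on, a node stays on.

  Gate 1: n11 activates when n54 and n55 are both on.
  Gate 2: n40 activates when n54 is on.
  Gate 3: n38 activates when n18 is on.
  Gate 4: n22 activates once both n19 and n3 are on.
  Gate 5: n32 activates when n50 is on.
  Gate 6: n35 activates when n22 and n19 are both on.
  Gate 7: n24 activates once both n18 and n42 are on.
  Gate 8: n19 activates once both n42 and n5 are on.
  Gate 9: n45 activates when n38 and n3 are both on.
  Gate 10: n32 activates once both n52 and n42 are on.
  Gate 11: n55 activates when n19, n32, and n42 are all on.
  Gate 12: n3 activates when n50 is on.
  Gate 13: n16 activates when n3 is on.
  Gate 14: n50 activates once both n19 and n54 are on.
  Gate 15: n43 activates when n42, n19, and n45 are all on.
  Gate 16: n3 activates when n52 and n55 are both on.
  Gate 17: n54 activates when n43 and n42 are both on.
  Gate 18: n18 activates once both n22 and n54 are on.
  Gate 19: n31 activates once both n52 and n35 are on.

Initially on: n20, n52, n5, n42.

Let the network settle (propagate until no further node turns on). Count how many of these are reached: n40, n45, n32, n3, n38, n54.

Gate 8: n42 and n5 on → n19 on.
Gate 10: n52 and n42 on → n32 on.
n19, n32, and n42 are on, so n55 activates (Gate 11).
Gate 16: n52 and n55 on → n3 on.
n40 would need n54 (Gate 2), but n54 never turns on.
n45 would need n38 and n3 (Gate 9), but n38 never turns on.
n32: reached.
n3: reached.
n38 would need n18 (Gate 3), but n18 never turns on.
n54 would need n43 and n42 (Gate 17), but n43 never turns on.
Reached: n32 and n3 — 2 of the 6.

2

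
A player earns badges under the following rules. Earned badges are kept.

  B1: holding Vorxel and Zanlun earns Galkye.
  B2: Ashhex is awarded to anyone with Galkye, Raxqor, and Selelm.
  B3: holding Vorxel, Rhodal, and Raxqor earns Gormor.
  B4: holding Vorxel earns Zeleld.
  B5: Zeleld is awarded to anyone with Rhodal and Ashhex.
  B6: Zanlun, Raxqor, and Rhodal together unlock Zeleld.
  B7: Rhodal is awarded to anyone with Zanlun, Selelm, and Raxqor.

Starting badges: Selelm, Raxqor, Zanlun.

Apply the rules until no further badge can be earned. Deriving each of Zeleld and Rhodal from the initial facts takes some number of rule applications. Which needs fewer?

Rhodal

Rhodal: With Zanlun, Selelm, and Raxqor, Rhodal is earned (B7). [1 rule application]
Zeleld: With Zanlun, Selelm, and Raxqor, Rhodal is earned (B7). With Zanlun, Raxqor, and Rhodal, Zeleld is earned (B6). [2 rule applications]
Rhodal needs fewer.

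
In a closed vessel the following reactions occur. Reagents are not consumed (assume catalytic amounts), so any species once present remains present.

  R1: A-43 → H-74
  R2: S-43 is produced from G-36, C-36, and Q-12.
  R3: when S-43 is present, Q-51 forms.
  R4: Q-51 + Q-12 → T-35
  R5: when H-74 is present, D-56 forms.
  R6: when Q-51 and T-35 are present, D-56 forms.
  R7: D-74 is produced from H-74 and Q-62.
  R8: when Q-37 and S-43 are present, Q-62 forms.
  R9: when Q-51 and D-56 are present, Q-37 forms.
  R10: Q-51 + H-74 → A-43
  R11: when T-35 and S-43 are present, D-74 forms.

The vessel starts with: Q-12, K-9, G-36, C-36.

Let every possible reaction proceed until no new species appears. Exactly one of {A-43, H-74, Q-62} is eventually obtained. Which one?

Q-62

G-36, C-36, and Q-12 present → S-43 forms (R2).
S-43 present → Q-51 forms (R3).
Q-51 and Q-12 present → T-35 forms (R4).
Q-51 and T-35 present → D-56 forms (R6).
Q-51 and D-56 present → Q-37 forms (R9).
Q-37 and S-43 present → Q-62 forms (R8).
H-74 would need A-43 (R1), but A-43 never forms. A-43 would need Q-51 and H-74 (R10), but H-74 never forms.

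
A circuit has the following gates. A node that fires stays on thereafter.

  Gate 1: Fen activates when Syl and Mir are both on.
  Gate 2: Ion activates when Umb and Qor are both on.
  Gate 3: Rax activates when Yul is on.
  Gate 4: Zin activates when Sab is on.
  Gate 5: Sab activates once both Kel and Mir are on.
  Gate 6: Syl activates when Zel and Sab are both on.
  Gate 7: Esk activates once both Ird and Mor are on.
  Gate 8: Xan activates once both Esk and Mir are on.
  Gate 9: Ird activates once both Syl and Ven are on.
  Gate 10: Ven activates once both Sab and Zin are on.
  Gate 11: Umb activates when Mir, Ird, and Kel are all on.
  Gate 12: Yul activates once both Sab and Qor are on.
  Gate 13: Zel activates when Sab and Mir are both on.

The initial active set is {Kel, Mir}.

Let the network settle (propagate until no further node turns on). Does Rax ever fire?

Rax would need Yul (Gate 3), but Yul never turns on.

No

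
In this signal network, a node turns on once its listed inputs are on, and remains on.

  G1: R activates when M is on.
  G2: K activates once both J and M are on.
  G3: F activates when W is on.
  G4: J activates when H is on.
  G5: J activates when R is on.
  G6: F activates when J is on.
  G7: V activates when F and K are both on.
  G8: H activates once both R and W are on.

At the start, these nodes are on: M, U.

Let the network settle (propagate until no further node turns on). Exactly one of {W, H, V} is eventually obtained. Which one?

V

G1: M on → R on.
G5: R on → J on.
G6: J on → F on.
J and M are on, so K activates (G2).
G7: F and K on → V on.
H would need R and W (G8), but W never turns on. No rule produces W, and it is not given.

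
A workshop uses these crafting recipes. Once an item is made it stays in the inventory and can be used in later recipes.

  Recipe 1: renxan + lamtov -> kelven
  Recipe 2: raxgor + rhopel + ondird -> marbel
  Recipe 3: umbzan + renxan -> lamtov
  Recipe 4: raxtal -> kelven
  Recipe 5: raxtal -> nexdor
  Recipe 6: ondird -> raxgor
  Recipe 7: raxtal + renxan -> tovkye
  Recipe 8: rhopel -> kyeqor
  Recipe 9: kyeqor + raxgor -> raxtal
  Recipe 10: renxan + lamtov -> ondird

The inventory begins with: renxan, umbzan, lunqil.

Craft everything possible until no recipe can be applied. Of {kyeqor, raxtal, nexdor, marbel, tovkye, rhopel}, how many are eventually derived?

0

kyeqor would need rhopel (Recipe 8), but rhopel is never obtained.
raxtal would need kyeqor and raxgor (Recipe 9), but kyeqor is never obtained.
nexdor would need raxtal (Recipe 5), but raxtal is never obtained.
marbel would need raxgor, rhopel, and ondird (Recipe 2), but rhopel is never obtained.
tovkye would need raxtal and renxan (Recipe 7), but raxtal is never obtained.
No rule produces rhopel, and it is not given.
None of the 6 are reached.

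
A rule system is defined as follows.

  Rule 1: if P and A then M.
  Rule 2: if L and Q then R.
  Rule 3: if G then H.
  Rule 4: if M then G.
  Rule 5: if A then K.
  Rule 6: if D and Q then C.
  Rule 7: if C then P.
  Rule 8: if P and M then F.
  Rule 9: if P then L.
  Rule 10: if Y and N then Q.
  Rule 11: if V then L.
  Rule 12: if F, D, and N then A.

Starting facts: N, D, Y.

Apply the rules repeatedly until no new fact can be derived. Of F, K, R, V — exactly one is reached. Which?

From Y and N, Rule 10 gives Q.
D and Q hold, so C follows (Rule 6).
C holds, so P follows (Rule 7).
From P, Rule 9 gives L.
From L and Q, Rule 2 gives R.
F would need P and M (Rule 8), but M is never established. No rule produces V, and it is not given. K would need A (Rule 5), but A is never established.

R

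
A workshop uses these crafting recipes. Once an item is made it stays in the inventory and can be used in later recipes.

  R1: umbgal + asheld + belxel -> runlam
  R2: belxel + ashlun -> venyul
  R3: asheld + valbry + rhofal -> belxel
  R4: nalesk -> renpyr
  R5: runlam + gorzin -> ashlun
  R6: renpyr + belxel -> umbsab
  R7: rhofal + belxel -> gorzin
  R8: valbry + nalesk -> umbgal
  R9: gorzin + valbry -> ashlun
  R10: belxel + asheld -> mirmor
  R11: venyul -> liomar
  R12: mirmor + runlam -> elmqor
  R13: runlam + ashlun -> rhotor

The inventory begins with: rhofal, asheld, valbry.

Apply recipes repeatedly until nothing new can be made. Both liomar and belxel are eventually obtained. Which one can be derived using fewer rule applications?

belxel

belxel: asheld + valbry + rhofal -> belxel (R3). [1 rule application]
liomar: asheld + valbry + rhofal -> belxel (R3). rhofal + belxel -> gorzin (R7). Using R9, gorzin and valbry make ashlun. belxel + ashlun -> venyul (R2). Using R11, venyul makes liomar. [5 rule applications]
belxel needs fewer.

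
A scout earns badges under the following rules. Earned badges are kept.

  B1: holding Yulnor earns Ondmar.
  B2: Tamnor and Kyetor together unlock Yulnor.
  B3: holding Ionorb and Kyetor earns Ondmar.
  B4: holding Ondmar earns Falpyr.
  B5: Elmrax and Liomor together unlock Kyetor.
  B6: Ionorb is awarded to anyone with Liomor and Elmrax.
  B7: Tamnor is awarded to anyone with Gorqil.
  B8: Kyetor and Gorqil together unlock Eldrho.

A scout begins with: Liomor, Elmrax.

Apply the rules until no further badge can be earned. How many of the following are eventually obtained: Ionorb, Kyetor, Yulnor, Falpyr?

3

With Elmrax and Liomor, Kyetor is earned (B5).
With Liomor and Elmrax, Ionorb is earned (B6).
With Ionorb and Kyetor, Ondmar is earned (B3).
With Ondmar, Falpyr is earned (B4).
Ionorb: reached.
Kyetor: reached.
Yulnor would need Tamnor and Kyetor (B2), but Tamnor is never earned.
Falpyr: reached.
Reached: Ionorb, Kyetor, and Falpyr — 3 of the 4.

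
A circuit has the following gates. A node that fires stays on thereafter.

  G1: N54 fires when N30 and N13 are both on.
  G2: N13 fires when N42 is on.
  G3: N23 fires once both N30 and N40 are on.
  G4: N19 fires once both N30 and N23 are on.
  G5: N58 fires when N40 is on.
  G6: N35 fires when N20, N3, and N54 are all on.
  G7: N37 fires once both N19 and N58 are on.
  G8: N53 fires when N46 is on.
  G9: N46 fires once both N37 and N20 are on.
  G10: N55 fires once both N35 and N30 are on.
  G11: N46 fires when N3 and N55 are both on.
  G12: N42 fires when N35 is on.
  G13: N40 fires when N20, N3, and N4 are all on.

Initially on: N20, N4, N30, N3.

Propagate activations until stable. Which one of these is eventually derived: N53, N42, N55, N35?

N53

N20, N3, and N4 are on, so N40 fires (G13).
N30 and N40 are on, so N23 fires (G3).
N40 is on, so N58 fires (G5).
N30 and N23 are on, so N19 fires (G4).
N19 and N58 are on, so N37 fires (G7).
G9: N37 and N20 on → N46 on.
G8: N46 on → N53 on.
N42 would need N35 (G12), but N35 never turns on. N55 would need N35 and N30 (G10), but N35 never turns on. N35 would need N20, N3, and N54 (G6), but N54 never turns on.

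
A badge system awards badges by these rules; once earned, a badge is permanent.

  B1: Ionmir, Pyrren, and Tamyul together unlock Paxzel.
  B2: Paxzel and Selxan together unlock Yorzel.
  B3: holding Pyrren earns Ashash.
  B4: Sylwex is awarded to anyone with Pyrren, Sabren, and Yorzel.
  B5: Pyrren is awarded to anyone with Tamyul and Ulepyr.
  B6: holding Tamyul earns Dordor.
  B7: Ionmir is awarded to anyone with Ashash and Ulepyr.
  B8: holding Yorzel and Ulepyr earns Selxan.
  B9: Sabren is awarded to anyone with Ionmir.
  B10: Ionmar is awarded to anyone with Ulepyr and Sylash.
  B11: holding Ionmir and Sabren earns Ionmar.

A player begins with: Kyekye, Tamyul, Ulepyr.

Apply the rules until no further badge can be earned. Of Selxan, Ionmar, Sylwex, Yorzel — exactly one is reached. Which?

With Tamyul and Ulepyr, Pyrren is earned (B5).
With Pyrren, Ashash is earned (B3).
With Ashash and Ulepyr, Ionmir is earned (B7).
With Ionmir, Sabren is earned (B9).
With Ionmir and Sabren, Ionmar is earned (B11).
Yorzel would need Paxzel and Selxan (B2), but Selxan is never earned. Sylwex would need Pyrren, Sabren, and Yorzel (B4), but Yorzel is never earned. Selxan would need Yorzel and Ulepyr (B8), but Yorzel is never earned.

Ionmar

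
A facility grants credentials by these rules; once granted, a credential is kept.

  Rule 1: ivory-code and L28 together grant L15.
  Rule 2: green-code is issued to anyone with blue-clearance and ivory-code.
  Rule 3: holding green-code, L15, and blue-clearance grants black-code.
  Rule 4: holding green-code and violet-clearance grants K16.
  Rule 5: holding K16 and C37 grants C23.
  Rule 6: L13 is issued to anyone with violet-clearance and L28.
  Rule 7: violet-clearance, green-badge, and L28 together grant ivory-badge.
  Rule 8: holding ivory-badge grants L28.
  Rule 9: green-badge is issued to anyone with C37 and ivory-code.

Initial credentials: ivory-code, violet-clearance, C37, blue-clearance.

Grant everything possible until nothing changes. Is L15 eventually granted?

No

L15 would need ivory-code and L28 (Rule 1), but L28 is never granted.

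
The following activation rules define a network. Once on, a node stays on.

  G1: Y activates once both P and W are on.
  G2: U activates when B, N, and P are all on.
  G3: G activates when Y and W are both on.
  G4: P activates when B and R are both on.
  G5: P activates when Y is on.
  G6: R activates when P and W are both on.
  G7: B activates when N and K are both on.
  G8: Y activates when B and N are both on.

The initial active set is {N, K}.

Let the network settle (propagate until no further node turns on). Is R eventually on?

No

R would need P and W (G6), but W never turns on.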